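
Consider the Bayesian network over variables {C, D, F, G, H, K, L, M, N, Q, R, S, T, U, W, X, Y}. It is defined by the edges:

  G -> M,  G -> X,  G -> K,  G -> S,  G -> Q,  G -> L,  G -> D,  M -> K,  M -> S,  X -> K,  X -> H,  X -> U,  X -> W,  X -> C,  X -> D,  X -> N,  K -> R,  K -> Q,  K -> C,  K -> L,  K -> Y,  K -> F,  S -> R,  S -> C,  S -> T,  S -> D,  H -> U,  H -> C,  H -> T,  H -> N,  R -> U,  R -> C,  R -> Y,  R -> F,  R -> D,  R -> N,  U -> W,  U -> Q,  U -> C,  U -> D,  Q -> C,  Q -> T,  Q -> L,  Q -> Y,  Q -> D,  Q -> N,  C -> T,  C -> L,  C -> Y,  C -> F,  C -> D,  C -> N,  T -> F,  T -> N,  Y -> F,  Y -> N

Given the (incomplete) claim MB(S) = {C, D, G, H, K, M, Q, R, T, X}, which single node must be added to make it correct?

Recall MB(v) = parents ∪ children ∪ spouses, where spouses are the other parents of v's children.
Parents of S: G, M.
S has children C, D, R, T.
Parents of each child, excluding S:
  R's other parent is K.
  C's other parents are H, K, Q, R, U, X.
  T also has parents C, H, Q.
  parents(D) \ {S} = {C, G, Q, R, U, X}.
MB(S) = {C, D, G, H, K, M, Q, R, T, U, X}.
Comparing with the claimed set, U is missing.

U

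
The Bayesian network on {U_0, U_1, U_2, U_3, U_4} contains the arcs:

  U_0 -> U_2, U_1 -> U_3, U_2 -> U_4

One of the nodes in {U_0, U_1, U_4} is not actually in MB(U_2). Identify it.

U_1

The Markov blanket of a node is its parents, its children, and the other parents of its children.
Parents of U_2: U_0.
U_2 has child U_4.
For each child, the remaining parents (spouses of U_2):
  U_4: —
MB(U_2) = {U_0, U_4}.
U_1 is neither a parent, child, nor co-parent of U_2, so it does not belong.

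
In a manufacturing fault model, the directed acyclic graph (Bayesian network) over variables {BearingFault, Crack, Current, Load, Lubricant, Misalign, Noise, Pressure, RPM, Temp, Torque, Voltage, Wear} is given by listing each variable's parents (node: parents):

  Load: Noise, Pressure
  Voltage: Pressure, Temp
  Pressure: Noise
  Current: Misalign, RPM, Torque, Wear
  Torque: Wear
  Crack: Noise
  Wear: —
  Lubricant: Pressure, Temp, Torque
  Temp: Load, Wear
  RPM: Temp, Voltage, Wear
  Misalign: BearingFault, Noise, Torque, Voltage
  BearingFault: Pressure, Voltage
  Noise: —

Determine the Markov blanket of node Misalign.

{BearingFault, Current, Noise, RPM, Torque, Voltage, Wear}

Recall MB(v) = parents ∪ children ∪ spouses, where spouses are the other parents of v's children.
Misalign has child Current.
Pa(Misalign) = {BearingFault, Noise, Torque, Voltage}.
Other parents of Misalign's children:
  Current also has parents RPM, Torque, Wear.
Taking the union gives {BearingFault, Current, Noise, RPM, Torque, Voltage, Wear}.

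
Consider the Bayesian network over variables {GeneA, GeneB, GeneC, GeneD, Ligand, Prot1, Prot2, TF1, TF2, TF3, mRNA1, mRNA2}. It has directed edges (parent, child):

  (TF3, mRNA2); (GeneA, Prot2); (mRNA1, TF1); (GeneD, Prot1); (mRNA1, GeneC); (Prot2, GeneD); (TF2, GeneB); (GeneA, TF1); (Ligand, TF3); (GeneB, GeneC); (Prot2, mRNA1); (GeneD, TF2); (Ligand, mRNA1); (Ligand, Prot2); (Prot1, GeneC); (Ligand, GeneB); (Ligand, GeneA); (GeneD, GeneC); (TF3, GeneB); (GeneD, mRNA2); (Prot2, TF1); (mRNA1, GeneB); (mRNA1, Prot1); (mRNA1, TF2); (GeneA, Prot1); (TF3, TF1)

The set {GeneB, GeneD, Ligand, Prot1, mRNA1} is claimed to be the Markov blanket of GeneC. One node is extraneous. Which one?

Ligand

By definition, MB(GeneC) is built from GeneC's parents, GeneC's children, and the co-parents of GeneC.
GeneC has no children.
Pa(GeneC) = {GeneB, GeneD, Prot1, mRNA1}.
With no children, GeneC has no spouses; the co-parent set is empty.
MB(GeneC) = {GeneB, GeneD, Prot1, mRNA1}.
Ligand is neither a parent, child, nor co-parent of GeneC, so it does not belong.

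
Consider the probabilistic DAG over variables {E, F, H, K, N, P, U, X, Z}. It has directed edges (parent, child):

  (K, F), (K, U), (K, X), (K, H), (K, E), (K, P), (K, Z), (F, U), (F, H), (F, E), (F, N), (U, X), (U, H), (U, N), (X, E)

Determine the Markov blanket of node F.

The Markov blanket of a node is its parents, its children, and the other parents of its children.
Parents of F: K.
F has children E, H, N, U.
Other parents of F's children:
  U: K
  H: K, U
  E: K, X
  N: U
Union: {K} ∪ {E, H, N, U} ∪ {K, U, X} = {E, H, K, N, U, X}.

{E, H, K, N, U, X}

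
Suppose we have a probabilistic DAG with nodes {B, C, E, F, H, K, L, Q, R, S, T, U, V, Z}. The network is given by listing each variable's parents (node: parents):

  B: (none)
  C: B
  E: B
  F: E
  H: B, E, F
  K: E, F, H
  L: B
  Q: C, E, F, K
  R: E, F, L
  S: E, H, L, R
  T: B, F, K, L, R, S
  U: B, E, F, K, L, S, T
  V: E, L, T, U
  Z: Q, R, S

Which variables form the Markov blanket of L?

By definition, MB(L) is built from L's parents, L's children, and the co-parents of L.
Parents of L: B.
Children of L: R, S, T, U, V.
Co-parents of L (other parents of its children):
  parents(R) \ {L} = {E, F}.
  S's other parents are E, H, R.
  parents(T) \ {L} = {B, F, K, R, S}.
  U also has parents B, E, F, K, S, T.
  parents(V) \ {L} = {E, T, U}.
Union: {B} ∪ {R, S, T, U, V} ∪ {B, E, F, H, K, R, S, T, U} = {B, E, F, H, K, R, S, T, U, V}.

{B, E, F, H, K, R, S, T, U, V}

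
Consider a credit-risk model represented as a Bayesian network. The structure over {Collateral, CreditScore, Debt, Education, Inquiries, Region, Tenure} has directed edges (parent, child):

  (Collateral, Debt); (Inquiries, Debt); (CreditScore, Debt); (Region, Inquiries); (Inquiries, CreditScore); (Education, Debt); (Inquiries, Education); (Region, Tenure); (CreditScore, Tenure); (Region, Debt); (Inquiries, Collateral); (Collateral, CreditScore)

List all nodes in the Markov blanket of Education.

A node's Markov blanket = Pa ∪ Ch ∪ (parents of Ch other than the node itself).
Parents of Education: Inquiries.
Children of Education: Debt.
Parents of each child, excluding Education:
  parents(Debt) \ {Education} = {Collateral, CreditScore, Inquiries, Region}.
So the Markov blanket of Education is {Collateral, CreditScore, Debt, Inquiries, Region}.

{Collateral, CreditScore, Debt, Inquiries, Region}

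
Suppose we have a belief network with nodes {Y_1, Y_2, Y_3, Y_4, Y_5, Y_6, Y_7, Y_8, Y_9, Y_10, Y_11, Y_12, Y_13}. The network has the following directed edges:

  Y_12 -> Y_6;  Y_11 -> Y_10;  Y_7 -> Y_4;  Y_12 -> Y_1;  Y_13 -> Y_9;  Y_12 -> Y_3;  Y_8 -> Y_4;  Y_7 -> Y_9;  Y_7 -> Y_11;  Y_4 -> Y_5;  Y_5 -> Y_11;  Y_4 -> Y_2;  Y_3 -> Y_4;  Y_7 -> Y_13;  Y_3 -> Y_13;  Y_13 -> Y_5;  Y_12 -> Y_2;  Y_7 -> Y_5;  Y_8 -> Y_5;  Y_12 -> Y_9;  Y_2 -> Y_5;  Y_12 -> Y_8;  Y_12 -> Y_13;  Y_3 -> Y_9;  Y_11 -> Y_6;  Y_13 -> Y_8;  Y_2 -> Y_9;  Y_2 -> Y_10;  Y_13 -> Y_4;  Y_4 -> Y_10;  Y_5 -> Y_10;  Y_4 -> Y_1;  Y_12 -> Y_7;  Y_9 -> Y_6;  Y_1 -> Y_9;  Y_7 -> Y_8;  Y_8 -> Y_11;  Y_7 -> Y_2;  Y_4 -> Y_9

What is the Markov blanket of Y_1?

Pa(Y_1) = {Y_4, Y_12}.
Children of Y_1: Y_9.
For each child, the remaining parents (spouses of Y_1):
  Y_9 also has parents Y_2, Y_3, Y_4, Y_7, Y_12, Y_13.
Taking the union gives {Y_2, Y_3, Y_4, Y_7, Y_9, Y_12, Y_13}.

{Y_2, Y_3, Y_4, Y_7, Y_9, Y_12, Y_13}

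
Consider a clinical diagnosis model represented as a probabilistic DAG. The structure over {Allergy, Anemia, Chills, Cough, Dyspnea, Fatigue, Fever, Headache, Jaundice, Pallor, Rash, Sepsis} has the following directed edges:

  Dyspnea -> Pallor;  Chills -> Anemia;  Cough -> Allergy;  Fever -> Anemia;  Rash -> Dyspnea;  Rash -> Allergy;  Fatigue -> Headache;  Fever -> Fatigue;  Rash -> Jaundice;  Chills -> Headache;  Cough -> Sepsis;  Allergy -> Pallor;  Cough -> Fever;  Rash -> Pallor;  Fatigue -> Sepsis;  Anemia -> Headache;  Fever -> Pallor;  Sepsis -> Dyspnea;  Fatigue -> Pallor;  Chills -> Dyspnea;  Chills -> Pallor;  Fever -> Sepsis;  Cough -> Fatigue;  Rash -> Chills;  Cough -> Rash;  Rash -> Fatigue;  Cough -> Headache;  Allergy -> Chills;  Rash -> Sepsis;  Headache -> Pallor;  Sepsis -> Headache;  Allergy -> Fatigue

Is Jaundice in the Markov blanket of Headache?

The Markov blanket of a node is its parents, its children, and the other parents of its children.
Parents of Headache: Anemia, Chills, Cough, Fatigue, Sepsis.
Headache has child Pallor.
Parents of each child, excluding Headache:
  Pallor's other parents are Allergy, Chills, Dyspnea, Fatigue, Fever, Rash.
MB(Headache) = {Allergy, Anemia, Chills, Cough, Dyspnea, Fatigue, Fever, Pallor, Rash, Sepsis}; Jaundice is not in this set.

No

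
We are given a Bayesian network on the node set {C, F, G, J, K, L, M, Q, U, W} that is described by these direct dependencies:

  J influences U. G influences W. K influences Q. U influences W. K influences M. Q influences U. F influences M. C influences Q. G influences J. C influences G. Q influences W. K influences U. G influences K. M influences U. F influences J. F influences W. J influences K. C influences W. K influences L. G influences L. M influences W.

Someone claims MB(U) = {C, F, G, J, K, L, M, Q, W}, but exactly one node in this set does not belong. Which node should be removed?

L

U has child W.
Pa(U) = {J, K, M, Q}.
Co-parents of U (other parents of its children):
  W: C, F, G, M, Q
MB(U) = {C, F, G, J, K, M, Q, W}.
L is neither a parent, child, nor co-parent of U, so it does not belong.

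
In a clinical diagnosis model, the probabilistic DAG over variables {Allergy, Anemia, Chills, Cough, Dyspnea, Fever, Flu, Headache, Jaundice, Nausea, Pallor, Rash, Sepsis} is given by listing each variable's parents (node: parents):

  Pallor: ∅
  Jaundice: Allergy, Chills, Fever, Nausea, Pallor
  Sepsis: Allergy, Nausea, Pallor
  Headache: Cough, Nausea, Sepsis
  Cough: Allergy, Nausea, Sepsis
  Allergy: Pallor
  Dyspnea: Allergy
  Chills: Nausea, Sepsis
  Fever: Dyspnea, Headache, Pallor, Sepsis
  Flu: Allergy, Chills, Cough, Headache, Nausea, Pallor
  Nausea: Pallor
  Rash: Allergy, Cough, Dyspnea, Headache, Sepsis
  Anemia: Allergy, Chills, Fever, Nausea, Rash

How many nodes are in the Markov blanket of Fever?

10

Recall MB(v) = parents ∪ children ∪ spouses, where spouses are the other parents of v's children.
Pa(Fever) = {Dyspnea, Headache, Pallor, Sepsis}.
Ch(Fever) = {Anemia, Jaundice}.
Co-parents of Fever (other parents of its children):
  Anemia's other parents are Allergy, Chills, Nausea, Rash.
  Jaundice's other parents are Allergy, Chills, Nausea, Pallor.
MB(Fever) = {Allergy, Anemia, Chills, Dyspnea, Headache, Jaundice, Nausea, Pallor, Rash, Sepsis}, which has 10 nodes.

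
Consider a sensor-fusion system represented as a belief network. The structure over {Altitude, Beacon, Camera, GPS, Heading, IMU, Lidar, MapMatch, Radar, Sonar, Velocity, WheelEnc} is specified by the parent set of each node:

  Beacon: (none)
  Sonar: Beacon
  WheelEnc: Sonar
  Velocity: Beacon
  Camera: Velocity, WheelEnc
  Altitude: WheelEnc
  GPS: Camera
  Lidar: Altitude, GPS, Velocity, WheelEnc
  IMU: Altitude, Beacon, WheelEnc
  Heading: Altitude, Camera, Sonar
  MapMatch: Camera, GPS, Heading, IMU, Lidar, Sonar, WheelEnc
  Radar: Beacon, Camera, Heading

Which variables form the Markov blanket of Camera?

{Altitude, Beacon, GPS, Heading, IMU, Lidar, MapMatch, Radar, Sonar, Velocity, WheelEnc}

Camera's children: GPS, Heading, MapMatch, Radar.
Camera's parents: Velocity, WheelEnc.
Other parents of Camera's children:
  GPS has no other parent.
  Heading's other parents are Altitude, Sonar.
  MapMatch's other parents are GPS, Heading, IMU, Lidar, Sonar, WheelEnc.
  Radar's other parents are Beacon, Heading.
So the Markov blanket of Camera is {Altitude, Beacon, GPS, Heading, IMU, Lidar, MapMatch, Radar, Sonar, Velocity, WheelEnc}.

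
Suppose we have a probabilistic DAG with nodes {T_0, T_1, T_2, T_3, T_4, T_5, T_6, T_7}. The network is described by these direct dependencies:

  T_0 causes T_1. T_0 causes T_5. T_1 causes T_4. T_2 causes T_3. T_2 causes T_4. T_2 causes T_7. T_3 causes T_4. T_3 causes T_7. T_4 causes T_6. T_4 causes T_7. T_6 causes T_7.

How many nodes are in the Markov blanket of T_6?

4

The Markov blanket of a node is its parents, its children, and the other parents of its children.
Pa(T_6) = {T_4}.
Children of T_6: T_7.
For each child, the remaining parents (spouses of T_6):
  T_7's other parents are T_2, T_3, T_4.
MB(T_6) = {T_2, T_3, T_4, T_7}, which has 4 nodes.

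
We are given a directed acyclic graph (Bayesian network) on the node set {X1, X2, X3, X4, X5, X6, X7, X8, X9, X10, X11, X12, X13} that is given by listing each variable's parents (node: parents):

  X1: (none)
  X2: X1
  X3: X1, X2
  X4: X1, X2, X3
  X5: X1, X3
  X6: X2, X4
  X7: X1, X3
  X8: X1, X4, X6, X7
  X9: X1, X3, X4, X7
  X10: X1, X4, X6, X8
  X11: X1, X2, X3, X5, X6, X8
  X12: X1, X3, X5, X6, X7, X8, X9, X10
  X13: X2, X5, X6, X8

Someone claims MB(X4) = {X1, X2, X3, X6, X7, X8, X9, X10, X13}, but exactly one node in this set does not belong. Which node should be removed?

A node's Markov blanket = Pa ∪ Ch ∪ (parents of Ch other than the node itself).
X4 has parents X1, X2, X3.
X4 has children X6, X8, X9, X10.
For each child, the remaining parents (spouses of X4):
  X6: X2
  X8: X1, X6, X7
  X9: X1, X3, X7
  X10: X1, X6, X8
MB(X4) = {X1, X2, X3, X6, X7, X8, X9, X10}.
X13 is neither a parent, child, nor co-parent of X4, so it does not belong.

X13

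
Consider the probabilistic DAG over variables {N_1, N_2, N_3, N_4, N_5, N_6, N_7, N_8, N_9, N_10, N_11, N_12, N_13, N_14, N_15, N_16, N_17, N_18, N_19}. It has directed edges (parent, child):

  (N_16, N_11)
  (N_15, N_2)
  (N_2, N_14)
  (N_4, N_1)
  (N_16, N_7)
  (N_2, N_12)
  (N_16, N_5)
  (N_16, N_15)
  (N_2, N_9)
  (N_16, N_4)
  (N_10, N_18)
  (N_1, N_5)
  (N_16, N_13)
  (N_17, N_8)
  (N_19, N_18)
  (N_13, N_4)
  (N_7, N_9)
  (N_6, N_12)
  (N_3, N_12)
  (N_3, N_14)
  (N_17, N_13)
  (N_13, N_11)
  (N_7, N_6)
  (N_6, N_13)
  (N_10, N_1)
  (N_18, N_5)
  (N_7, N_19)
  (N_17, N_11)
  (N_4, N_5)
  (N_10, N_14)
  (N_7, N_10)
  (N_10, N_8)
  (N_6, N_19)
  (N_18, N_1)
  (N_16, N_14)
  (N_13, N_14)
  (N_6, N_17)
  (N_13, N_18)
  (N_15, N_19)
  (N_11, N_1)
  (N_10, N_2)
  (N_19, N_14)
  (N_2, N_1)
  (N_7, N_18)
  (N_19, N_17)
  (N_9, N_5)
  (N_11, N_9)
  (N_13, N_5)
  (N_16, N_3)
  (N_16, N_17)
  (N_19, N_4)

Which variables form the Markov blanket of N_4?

{N_1, N_2, N_5, N_9, N_10, N_11, N_13, N_16, N_18, N_19}

Recall MB(v) = parents ∪ children ∪ spouses, where spouses are the other parents of v's children.
N_4's children: N_1, N_5.
N_4 has parents N_13, N_16, N_19.
Other parents of N_4's children:
  N_1: N_2, N_10, N_11, N_18
  N_5: N_1, N_9, N_13, N_16, N_18
MB(N_4) = {N_1, N_2, N_5, N_9, N_10, N_11, N_13, N_16, N_18, N_19}.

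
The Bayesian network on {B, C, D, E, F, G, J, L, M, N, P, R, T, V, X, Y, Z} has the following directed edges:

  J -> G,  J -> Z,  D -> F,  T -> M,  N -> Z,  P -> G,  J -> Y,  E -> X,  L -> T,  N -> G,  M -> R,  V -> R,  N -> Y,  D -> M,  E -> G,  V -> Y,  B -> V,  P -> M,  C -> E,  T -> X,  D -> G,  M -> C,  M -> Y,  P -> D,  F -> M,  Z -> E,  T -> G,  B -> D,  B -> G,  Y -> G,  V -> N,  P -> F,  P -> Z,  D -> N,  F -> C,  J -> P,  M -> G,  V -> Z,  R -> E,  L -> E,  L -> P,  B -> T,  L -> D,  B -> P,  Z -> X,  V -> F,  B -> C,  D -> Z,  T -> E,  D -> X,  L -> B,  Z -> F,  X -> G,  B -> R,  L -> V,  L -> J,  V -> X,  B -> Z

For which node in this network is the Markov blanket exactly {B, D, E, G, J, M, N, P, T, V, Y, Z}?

The target node must have every member of {B, D, E, G, J, M, N, P, T, V, Y, Z} as a parent, child, or co-parent, and no others.
Parents of X: D, E, T, V, Z; children: G; co-parents: B, D, E, J, M, N, P, T, Y.
These exactly cover the given set, so the node is X.

X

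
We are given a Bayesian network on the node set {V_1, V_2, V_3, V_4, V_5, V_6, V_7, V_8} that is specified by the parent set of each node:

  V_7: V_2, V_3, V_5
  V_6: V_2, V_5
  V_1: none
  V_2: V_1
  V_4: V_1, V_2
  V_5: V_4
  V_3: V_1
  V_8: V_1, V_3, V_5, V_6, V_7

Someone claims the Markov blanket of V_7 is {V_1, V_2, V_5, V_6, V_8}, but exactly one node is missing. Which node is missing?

V_3

A node's Markov blanket = Pa ∪ Ch ∪ (parents of Ch other than the node itself).
V_7 has child V_8.
V_7 has parents V_2, V_3, V_5.
Parents of each child, excluding V_7:
  V_8: V_1, V_3, V_5, V_6
MB(V_7) = {V_1, V_2, V_3, V_5, V_6, V_8}.
Comparing with the claimed set, V_3 is missing.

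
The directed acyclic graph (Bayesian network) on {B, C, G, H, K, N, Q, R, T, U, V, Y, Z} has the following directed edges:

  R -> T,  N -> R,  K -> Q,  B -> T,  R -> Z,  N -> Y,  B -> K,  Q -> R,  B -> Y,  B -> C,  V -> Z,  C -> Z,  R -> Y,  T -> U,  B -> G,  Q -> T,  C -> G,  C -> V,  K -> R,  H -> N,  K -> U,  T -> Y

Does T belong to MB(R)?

T is a child of R.
So T ∈ MB(R).

Yes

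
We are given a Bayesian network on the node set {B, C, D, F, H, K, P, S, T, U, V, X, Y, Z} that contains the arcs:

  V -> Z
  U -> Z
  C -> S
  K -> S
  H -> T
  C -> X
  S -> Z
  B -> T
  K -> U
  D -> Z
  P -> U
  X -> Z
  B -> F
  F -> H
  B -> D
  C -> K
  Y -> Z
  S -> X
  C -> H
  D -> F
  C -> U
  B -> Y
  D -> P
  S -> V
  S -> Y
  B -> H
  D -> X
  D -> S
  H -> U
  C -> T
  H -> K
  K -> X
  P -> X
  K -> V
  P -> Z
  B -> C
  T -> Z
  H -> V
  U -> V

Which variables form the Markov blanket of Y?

Parents of Y: B, S.
Ch(Y) = {Z}.
Other parents of Y's children:
  parents(Z) \ {Y} = {D, P, S, T, U, V, X}.
Taking the union gives {B, D, P, S, T, U, V, X, Z}.

{B, D, P, S, T, U, V, X, Z}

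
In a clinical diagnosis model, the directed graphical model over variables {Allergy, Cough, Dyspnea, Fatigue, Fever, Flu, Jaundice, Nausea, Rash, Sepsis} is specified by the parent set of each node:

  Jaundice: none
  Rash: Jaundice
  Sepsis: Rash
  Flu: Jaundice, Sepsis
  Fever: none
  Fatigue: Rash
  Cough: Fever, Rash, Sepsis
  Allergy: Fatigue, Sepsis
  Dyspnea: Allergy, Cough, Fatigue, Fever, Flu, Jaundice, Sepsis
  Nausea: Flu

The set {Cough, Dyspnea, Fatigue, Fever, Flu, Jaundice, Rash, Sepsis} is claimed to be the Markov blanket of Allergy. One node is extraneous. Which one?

By definition, MB(Allergy) is built from Allergy's parents, Allergy's children, and the co-parents of Allergy.
Allergy has parents Fatigue, Sepsis.
Children of Allergy: Dyspnea.
Other parents of Allergy's children:
  Dyspnea also has parents Cough, Fatigue, Fever, Flu, Jaundice, Sepsis.
MB(Allergy) = {Cough, Dyspnea, Fatigue, Fever, Flu, Jaundice, Sepsis}.
Rash is neither a parent, child, nor co-parent of Allergy, so it does not belong.

Rash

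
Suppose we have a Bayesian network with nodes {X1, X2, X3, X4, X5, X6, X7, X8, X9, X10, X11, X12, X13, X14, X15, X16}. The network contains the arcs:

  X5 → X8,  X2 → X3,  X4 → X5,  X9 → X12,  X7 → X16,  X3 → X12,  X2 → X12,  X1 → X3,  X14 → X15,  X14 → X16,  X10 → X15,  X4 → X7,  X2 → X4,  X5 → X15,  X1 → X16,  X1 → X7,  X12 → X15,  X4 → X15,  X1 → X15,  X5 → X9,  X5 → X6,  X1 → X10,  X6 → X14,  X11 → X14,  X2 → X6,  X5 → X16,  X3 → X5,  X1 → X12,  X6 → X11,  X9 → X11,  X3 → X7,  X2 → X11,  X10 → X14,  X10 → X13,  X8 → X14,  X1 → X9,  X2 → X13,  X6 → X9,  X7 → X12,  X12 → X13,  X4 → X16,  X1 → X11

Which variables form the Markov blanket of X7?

X7 has parents X1, X3, X4.
X7 has children X12, X16.
Other parents of X7's children:
  X12's other parents are X1, X2, X3, X9.
  parents(X16) \ {X7} = {X1, X4, X5, X14}.
MB(X7) = {X1, X2, X3, X4, X5, X9, X12, X14, X16}.

{X1, X2, X3, X4, X5, X9, X12, X14, X16}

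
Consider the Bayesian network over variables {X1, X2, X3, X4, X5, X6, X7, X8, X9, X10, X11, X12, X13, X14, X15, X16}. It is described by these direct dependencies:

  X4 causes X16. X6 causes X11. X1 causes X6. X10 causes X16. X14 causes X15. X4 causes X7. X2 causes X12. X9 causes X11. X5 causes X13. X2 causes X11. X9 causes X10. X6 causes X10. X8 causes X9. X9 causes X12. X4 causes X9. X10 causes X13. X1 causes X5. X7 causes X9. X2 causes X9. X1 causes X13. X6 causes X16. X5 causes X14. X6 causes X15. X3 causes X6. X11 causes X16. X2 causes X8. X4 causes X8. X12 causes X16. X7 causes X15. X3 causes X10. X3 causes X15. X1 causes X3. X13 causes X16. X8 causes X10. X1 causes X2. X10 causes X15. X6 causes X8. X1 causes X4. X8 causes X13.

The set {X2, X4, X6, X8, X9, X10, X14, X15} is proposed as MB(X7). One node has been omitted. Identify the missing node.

Parents of X7: X4.
Ch(X7) = {X9, X15}.
Co-parents of X7 (other parents of its children):
  X9: X2, X4, X8
  X15: X3, X6, X10, X14
MB(X7) = {X2, X3, X4, X6, X8, X9, X10, X14, X15}.
Comparing with the claimed set, X3 is missing.

X3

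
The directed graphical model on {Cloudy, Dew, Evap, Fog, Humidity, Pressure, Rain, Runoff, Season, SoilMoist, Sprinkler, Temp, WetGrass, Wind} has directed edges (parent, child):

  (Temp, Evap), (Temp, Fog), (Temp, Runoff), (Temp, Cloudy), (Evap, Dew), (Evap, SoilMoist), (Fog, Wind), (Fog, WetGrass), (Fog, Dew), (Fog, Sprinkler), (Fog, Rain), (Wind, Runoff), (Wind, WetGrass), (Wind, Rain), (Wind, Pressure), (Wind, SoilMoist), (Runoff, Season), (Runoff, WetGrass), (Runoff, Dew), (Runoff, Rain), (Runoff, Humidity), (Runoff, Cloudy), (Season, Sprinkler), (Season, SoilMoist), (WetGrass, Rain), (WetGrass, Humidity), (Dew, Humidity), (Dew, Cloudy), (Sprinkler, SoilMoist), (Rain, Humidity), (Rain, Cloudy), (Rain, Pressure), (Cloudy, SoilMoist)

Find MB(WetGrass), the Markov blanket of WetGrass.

{Dew, Fog, Humidity, Rain, Runoff, Wind}

Recall MB(v) = parents ∪ children ∪ spouses, where spouses are the other parents of v's children.
Parents of WetGrass: Fog, Runoff, Wind.
Children of WetGrass: Humidity, Rain.
Parents of each child, excluding WetGrass:
  Rain: Fog, Runoff, Wind
  Humidity: Dew, Rain, Runoff
Taking the union gives {Dew, Fog, Humidity, Rain, Runoff, Wind}.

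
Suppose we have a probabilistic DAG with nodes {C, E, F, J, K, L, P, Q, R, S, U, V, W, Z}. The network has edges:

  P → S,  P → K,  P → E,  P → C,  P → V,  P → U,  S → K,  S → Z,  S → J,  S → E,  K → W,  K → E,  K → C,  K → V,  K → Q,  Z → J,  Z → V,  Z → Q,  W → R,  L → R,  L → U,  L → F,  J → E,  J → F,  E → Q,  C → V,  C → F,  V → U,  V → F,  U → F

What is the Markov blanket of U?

{C, F, J, L, P, V}

U has child F.
U has parents L, P, V.
For each child, the remaining parents (spouses of U):
  F: C, J, L, V
MB(U) = {C, F, J, L, P, V}.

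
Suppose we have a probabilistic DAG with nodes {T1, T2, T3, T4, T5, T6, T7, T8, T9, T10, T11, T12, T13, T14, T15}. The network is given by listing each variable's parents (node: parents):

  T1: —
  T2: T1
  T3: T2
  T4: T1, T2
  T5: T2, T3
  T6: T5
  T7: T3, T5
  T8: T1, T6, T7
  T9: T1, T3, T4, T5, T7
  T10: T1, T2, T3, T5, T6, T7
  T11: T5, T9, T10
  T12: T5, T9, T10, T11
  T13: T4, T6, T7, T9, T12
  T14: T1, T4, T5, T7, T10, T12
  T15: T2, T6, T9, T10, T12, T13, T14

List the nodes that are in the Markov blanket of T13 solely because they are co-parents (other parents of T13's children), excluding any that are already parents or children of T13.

{T2, T10, T14}

Children of T13: T15.
  T15: T2, T6, T9, T10, T12, T14
Excluding nodes already adjacent to T13 (T4, T6, T7, T9, T12, T15), the co-parent-only contribution is {T2, T10, T14}.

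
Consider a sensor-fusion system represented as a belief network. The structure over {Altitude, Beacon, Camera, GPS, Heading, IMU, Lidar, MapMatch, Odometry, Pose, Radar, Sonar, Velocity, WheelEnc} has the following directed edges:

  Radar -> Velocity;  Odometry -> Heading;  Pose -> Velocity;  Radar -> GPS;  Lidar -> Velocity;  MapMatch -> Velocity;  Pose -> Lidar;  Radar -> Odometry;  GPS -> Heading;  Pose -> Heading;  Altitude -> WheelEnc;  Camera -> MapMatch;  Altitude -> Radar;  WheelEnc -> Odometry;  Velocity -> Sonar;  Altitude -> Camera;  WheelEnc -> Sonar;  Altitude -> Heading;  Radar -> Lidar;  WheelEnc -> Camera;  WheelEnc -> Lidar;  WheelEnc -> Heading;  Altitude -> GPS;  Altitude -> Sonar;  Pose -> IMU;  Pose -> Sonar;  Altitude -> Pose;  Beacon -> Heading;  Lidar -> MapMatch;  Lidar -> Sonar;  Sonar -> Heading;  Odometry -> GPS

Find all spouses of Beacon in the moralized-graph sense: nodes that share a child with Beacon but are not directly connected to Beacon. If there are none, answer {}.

Children of Beacon: Heading.
  Heading also has parents Altitude, GPS, Odometry, Pose, Sonar, WheelEnc.
Excluding nodes already adjacent to Beacon (Heading), the co-parent-only contribution is {Altitude, GPS, Odometry, Pose, Sonar, WheelEnc}.

{Altitude, GPS, Odometry, Pose, Sonar, WheelEnc}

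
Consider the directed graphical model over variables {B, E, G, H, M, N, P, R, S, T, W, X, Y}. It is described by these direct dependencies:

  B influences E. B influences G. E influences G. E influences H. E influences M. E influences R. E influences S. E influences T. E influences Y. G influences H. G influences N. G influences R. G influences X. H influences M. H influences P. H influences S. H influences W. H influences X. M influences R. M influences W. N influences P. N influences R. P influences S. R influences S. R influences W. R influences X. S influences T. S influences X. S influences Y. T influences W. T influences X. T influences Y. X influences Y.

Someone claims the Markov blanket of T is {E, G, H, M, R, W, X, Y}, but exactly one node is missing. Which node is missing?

Parents of T: E, S.
T's children: W, X, Y.
Parents of each child, excluding T:
  W: H, M, R
  X: G, H, R, S
  Y: E, S, X
MB(T) = {E, G, H, M, R, S, W, X, Y}.
Comparing with the claimed set, S is missing.

S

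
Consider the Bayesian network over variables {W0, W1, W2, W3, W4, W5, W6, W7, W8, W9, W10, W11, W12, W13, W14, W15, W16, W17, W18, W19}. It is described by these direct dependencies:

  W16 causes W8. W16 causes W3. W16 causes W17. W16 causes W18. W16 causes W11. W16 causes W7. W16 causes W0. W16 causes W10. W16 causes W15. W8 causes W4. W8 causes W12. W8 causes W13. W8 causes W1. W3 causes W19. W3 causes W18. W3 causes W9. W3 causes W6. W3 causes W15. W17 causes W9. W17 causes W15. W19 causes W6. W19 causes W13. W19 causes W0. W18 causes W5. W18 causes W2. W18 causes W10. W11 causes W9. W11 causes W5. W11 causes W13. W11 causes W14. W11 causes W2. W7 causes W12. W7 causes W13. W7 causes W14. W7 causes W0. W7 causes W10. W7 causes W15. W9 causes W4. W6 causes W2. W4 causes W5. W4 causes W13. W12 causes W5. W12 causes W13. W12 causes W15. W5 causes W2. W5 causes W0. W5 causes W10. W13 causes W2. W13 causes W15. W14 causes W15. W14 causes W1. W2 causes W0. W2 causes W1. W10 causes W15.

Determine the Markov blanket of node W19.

{W0, W2, W3, W4, W5, W6, W7, W8, W11, W12, W13, W16}

Ch(W19) = {W0, W6, W13}.
W19 has parent W3.
Other parents of W19's children:
  W6: W3
  W13: W4, W7, W8, W11, W12
  W0: W2, W5, W7, W16
Taking the union gives {W0, W2, W3, W4, W5, W6, W7, W8, W11, W12, W13, W16}.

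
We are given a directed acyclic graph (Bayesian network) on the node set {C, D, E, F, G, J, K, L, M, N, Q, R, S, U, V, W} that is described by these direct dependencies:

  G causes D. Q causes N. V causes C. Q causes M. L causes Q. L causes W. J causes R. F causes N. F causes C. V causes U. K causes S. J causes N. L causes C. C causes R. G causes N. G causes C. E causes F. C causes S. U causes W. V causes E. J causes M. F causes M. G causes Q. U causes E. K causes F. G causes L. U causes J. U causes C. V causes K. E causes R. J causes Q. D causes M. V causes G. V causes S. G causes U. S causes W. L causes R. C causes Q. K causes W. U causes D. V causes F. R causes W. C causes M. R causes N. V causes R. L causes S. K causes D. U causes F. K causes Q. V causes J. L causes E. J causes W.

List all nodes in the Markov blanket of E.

Parents of E: L, U, V.
Children of E: F, R.
Co-parents of E (other parents of its children):
  F's other parents are K, U, V.
  parents(R) \ {E} = {C, J, L, V}.
So the Markov blanket of E is {C, F, J, K, L, R, U, V}.

{C, F, J, K, L, R, U, V}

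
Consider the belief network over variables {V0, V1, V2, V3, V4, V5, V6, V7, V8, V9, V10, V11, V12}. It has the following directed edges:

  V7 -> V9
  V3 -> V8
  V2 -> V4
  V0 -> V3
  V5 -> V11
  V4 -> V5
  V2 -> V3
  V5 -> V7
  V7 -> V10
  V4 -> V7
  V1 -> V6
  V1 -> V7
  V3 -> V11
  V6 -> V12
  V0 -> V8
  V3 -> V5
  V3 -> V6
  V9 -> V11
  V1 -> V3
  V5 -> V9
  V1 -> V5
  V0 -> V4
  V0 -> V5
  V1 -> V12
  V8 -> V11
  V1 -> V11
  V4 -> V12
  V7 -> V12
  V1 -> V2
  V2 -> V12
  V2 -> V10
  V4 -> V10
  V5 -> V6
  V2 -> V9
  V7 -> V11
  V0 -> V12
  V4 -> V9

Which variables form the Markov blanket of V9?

The Markov blanket of a node is its parents, its children, and the other parents of its children.
Children of V9: V11.
V9 has parents V2, V4, V5, V7.
For each child, the remaining parents (spouses of V9):
  V11: V1, V3, V5, V7, V8
Union: {V2, V4, V5, V7} ∪ {V11} ∪ {V1, V3, V5, V7, V8} = {V1, V2, V3, V4, V5, V7, V8, V11}.

{V1, V2, V3, V4, V5, V7, V8, V11}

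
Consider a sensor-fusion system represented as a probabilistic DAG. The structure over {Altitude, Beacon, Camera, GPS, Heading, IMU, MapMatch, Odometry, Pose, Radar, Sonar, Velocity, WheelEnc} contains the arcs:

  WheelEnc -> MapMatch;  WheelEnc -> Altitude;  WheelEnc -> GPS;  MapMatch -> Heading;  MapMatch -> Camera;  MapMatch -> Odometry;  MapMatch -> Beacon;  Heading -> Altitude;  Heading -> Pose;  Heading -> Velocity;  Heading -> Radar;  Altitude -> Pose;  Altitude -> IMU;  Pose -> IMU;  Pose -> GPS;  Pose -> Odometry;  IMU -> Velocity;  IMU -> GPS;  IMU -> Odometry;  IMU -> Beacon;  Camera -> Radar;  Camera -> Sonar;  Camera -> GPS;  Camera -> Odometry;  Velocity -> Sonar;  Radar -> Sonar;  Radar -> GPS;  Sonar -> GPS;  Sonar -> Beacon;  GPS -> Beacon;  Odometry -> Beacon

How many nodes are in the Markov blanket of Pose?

Pose's children: GPS, IMU, Odometry.
Pose has parents Altitude, Heading.
Other parents of Pose's children:
  IMU also has parent Altitude.
  parents(GPS) \ {Pose} = {Camera, IMU, Radar, Sonar, WheelEnc}.
  parents(Odometry) \ {Pose} = {Camera, IMU, MapMatch}.
MB(Pose) = {Altitude, Camera, GPS, Heading, IMU, MapMatch, Odometry, Radar, Sonar, WheelEnc}, which has 10 nodes.

10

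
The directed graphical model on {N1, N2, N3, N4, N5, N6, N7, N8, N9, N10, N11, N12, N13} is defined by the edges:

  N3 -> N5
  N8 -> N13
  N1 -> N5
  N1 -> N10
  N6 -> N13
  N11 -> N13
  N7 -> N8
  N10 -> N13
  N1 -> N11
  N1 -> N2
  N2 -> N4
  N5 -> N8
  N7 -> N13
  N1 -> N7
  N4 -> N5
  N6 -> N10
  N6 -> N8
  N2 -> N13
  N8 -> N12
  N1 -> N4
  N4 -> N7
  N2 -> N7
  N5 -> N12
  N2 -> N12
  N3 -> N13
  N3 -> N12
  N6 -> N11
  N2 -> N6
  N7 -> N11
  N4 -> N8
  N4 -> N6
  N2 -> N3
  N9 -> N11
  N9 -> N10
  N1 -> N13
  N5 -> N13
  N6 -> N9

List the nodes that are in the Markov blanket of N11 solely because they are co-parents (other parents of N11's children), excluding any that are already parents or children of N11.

Children of N11: N13.
  N13 also has parents N1, N2, N3, N5, N6, N7, N8, N10.
Excluding nodes already adjacent to N11 (N1, N6, N7, N9, N13), the co-parent-only contribution is {N2, N3, N5, N8, N10}.

{N2, N3, N5, N8, N10}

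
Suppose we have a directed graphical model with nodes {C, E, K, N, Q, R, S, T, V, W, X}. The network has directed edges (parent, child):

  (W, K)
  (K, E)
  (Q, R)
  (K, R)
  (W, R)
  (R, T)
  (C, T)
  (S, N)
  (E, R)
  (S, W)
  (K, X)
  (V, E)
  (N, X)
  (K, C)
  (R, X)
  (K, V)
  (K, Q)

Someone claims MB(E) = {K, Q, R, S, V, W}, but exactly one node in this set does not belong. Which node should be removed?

S

A node's Markov blanket = Pa ∪ Ch ∪ (parents of Ch other than the node itself).
E's parents: K, V.
Ch(E) = {R}.
Parents of each child, excluding E:
  parents(R) \ {E} = {K, Q, W}.
MB(E) = {K, Q, R, V, W}.
S is neither a parent, child, nor co-parent of E, so it does not belong.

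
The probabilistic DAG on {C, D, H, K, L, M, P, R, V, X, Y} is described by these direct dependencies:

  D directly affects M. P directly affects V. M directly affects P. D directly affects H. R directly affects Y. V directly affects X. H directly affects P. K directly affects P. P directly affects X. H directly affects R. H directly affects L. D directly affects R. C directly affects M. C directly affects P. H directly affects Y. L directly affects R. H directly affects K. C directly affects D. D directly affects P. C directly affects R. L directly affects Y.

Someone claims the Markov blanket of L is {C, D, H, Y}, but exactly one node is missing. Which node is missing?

R

The Markov blanket of a node is its parents, its children, and the other parents of its children.
L has children R, Y.
L has parent H.
Other parents of L's children:
  parents(R) \ {L} = {C, D, H}.
  Y also has parents H, R.
MB(L) = {C, D, H, R, Y}.
Comparing with the claimed set, R is missing.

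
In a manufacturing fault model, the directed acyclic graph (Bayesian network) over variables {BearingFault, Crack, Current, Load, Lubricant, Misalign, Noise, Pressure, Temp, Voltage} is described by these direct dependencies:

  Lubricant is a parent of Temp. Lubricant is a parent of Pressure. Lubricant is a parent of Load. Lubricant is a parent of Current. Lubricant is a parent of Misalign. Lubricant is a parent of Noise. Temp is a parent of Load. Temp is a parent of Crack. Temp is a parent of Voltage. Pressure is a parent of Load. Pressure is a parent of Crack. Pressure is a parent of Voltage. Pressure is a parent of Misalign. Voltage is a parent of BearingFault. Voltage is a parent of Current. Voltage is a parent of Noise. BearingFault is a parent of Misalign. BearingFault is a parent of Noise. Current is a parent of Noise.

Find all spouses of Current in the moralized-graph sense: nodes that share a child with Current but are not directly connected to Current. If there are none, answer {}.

Children of Current: Noise.
  Noise's other parents are BearingFault, Lubricant, Voltage.
Excluding nodes already adjacent to Current (Lubricant, Noise, Voltage), the co-parent-only contribution is {BearingFault}.

{BearingFault}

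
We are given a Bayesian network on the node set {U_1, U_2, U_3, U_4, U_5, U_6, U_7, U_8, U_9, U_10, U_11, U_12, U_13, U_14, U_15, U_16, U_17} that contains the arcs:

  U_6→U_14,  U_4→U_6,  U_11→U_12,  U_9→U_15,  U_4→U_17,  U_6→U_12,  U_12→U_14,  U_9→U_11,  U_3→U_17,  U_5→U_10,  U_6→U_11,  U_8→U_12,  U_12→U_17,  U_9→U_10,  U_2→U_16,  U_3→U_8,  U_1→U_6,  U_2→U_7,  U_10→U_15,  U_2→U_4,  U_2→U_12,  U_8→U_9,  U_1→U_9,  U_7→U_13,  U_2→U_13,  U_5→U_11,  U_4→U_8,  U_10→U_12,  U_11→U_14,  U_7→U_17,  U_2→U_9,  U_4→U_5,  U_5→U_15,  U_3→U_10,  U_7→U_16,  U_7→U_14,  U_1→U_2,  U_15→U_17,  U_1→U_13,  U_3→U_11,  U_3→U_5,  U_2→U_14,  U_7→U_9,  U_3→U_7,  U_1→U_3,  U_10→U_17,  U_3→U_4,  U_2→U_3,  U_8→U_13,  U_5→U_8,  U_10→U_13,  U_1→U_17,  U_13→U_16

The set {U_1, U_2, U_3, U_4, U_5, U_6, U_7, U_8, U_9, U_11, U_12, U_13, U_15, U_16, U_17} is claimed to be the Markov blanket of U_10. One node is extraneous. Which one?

U_16

Ch(U_10) = {U_12, U_13, U_15, U_17}.
Parents of U_10: U_3, U_5, U_9.
Parents of each child, excluding U_10:
  parents(U_12) \ {U_10} = {U_2, U_6, U_8, U_11}.
  U_13's other parents are U_1, U_2, U_7, U_8.
  U_15's other parents are U_5, U_9.
  parents(U_17) \ {U_10} = {U_1, U_3, U_4, U_7, U_12, U_15}.
MB(U_10) = {U_1, U_2, U_3, U_4, U_5, U_6, U_7, U_8, U_9, U_11, U_12, U_13, U_15, U_17}.
U_16 is neither a parent, child, nor co-parent of U_10, so it does not belong.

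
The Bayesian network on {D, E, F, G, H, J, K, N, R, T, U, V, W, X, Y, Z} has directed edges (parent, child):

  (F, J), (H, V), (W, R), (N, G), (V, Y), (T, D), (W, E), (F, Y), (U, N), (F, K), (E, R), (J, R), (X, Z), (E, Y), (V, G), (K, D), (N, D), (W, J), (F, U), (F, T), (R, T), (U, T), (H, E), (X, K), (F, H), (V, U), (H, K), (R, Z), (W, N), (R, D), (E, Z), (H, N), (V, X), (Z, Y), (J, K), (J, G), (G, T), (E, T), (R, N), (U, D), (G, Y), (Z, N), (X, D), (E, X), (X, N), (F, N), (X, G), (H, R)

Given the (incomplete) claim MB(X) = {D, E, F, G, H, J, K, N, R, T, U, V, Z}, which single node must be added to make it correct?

W

The Markov blanket of a node is its parents, its children, and the other parents of its children.
Parents of X: E, V.
Ch(X) = {D, G, K, N, Z}.
Co-parents of X (other parents of its children):
  Z: E, R
  N: F, H, R, U, W, Z
  G: J, N, V
  K: F, H, J
  D: K, N, R, T, U
MB(X) = {D, E, F, G, H, J, K, N, R, T, U, V, W, Z}.
Comparing with the claimed set, W is missing.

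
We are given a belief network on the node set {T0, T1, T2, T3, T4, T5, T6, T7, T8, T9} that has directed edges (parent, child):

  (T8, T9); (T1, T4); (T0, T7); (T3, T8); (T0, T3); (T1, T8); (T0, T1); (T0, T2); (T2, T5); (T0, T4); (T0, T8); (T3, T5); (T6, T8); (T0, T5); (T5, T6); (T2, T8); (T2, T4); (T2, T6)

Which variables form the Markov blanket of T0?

The Markov blanket of a node is its parents, its children, and the other parents of its children.
T0's parents: none.
Ch(T0) = {T1, T2, T3, T4, T5, T7, T8}.
Co-parents of T0 (other parents of its children):
  T1: no additional parents.
  T2 has no other parent.
  T3 has no other parent.
  parents(T4) \ {T0} = {T1, T2}.
  parents(T5) \ {T0} = {T2, T3}.
  T7: no additional parents.
  parents(T8) \ {T0} = {T1, T2, T3, T6}.
Union: {} ∪ {T1, T2, T3, T4, T5, T7, T8} ∪ {T1, T2, T3, T6} = {T1, T2, T3, T4, T5, T6, T7, T8}.

{T1, T2, T3, T4, T5, T6, T7, T8}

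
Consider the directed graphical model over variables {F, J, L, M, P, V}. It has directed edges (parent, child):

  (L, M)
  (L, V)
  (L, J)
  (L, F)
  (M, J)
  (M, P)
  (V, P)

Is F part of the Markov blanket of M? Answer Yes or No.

No

The Markov blanket of a node is its parents, its children, and the other parents of its children.
M has parent L.
M has children J, P.
For each child, the remaining parents (spouses of M):
  J's other parent is L.
  P's other parent is V.
MB(M) = {J, L, P, V}; F is not in this set.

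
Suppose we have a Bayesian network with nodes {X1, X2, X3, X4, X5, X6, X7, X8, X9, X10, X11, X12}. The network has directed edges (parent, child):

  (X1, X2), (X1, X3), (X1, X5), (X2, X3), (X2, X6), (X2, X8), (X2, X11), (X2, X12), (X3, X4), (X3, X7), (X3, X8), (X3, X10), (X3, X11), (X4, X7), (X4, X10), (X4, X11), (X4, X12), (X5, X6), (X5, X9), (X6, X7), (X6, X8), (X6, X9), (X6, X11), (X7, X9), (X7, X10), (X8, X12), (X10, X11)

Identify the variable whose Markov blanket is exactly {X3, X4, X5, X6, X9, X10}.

The target node must have every member of {X3, X4, X5, X6, X9, X10} as a parent, child, or co-parent, and no others.
Parents of X7: X3, X4, X6; children: X9, X10; co-parents: X3, X4, X5, X6.
These exactly cover the given set, so the node is X7.

X7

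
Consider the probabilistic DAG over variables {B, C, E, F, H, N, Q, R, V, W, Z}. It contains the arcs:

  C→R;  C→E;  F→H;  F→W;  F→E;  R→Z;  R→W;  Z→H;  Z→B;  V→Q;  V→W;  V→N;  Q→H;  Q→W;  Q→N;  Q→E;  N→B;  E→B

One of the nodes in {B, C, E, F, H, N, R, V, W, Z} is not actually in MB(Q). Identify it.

A node's Markov blanket = Pa ∪ Ch ∪ (parents of Ch other than the node itself).
Parents of Q: V.
Ch(Q) = {E, H, N, W}.
For each child, the remaining parents (spouses of Q):
  H also has parents F, Z.
  W's other parents are F, R, V.
  N also has parent V.
  E's other parents are C, F.
MB(Q) = {C, E, F, H, N, R, V, W, Z}.
B is neither a parent, child, nor co-parent of Q, so it does not belong.

B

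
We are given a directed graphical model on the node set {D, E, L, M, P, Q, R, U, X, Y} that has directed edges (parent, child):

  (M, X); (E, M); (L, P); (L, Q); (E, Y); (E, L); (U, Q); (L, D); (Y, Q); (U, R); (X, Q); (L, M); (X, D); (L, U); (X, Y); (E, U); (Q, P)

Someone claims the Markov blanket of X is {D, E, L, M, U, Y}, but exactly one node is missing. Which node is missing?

The Markov blanket of a node is its parents, its children, and the other parents of its children.
Children of X: D, Q, Y.
Parents of X: M.
Co-parents of X (other parents of its children):
  parents(Y) \ {X} = {E}.
  Q also has parents L, U, Y.
  D also has parent L.
MB(X) = {D, E, L, M, Q, U, Y}.
Comparing with the claimed set, Q is missing.

Q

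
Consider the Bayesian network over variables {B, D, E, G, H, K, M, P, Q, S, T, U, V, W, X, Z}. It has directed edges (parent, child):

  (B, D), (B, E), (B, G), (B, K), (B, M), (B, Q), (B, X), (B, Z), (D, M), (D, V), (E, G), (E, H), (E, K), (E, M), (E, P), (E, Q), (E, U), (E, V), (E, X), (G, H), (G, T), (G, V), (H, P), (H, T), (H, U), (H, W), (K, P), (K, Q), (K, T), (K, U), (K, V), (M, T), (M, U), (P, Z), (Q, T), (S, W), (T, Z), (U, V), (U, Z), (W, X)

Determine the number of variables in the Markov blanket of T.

T has parents G, H, K, M, Q.
T's children: Z.
Co-parents of T (other parents of its children):
  Z: B, P, U
MB(T) = {B, G, H, K, M, P, Q, U, Z}, which has 9 nodes.

9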